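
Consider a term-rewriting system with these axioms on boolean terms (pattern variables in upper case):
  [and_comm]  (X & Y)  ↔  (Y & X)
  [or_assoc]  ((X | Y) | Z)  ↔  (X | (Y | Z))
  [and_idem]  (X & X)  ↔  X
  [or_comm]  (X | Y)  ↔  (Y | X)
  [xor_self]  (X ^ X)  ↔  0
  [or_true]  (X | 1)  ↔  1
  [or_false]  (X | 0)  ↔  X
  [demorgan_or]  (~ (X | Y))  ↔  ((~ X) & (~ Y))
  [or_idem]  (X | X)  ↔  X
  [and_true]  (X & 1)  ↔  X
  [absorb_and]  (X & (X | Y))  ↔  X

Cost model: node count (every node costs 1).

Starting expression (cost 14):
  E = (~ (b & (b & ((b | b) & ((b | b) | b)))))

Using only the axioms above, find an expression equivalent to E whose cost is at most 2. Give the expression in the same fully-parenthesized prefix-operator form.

1. [absorb_and →] ((b | b) & ((b | b) | b))  →  (b | b);  E = (~ (b & (b & (b | b))))
2. [absorb_and →] (b & (b | b))  →  b;  E = (~ (b & b))
3. [and_idem →] (b & b)  →  b;  cost 2 ≤ 2, done

(~ b)   [cost 2]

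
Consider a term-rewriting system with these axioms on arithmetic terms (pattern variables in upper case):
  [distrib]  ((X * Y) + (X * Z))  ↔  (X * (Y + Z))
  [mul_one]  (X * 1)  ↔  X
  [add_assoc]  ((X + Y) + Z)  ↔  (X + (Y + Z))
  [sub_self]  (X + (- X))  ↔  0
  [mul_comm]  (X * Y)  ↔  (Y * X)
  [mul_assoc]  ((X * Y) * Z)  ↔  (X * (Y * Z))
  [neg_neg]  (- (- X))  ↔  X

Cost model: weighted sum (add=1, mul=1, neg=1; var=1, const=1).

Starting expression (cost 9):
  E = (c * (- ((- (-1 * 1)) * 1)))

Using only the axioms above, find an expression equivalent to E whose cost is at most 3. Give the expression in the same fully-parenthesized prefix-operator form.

(c * -1)   [cost 3]

(1) (-1 * 1)  =[mul_one →]=  -1    ⊢ (c * (- ((- -1) * 1)))
(2) ((- -1) * 1)  =[mul_one →]=  (- -1)    ⊢ (c * (- (- -1)))
(3) (- (- -1))  =[neg_neg →]=  -1    ⊢ cost 3, within 3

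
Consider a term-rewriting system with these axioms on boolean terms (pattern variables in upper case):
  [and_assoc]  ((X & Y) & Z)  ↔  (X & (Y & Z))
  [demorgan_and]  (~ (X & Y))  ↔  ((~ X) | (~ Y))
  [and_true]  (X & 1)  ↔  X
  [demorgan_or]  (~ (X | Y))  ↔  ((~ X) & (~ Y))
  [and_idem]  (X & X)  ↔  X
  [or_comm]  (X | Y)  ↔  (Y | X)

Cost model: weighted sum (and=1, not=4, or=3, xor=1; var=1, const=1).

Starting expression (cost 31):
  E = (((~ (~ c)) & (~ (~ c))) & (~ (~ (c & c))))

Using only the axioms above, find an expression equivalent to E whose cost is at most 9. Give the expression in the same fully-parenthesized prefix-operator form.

(~ (~ c))   [cost 9]

1. [and_idem →] ((~ (~ c)) & (~ (~ c)))  →  (~ (~ c));  E = ((~ (~ c)) & (~ (~ (c & c))))
2. [and_idem →] (c & c)  →  c;  E = ((~ (~ c)) & (~ (~ c)))
3. [and_idem →] ((~ (~ c)) & (~ (~ c)))  →  (~ (~ c));  cost 9 ≤ 9, done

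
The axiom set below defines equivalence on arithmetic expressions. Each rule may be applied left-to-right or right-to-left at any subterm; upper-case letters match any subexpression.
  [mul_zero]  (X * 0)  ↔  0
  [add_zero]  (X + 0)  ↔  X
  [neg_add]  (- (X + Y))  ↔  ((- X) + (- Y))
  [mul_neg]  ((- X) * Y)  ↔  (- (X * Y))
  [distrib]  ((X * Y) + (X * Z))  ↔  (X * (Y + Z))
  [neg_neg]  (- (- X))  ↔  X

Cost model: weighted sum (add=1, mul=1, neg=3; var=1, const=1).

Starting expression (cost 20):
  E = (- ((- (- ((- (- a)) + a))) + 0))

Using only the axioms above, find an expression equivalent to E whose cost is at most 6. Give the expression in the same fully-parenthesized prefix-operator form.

step 1: neg_neg (→) rewrites (- (- ((- (- a)) + a))) into ((- (- a)) + a), now (- (((- (- a)) + a) + 0))
step 2: neg_neg (→) rewrites (- (- a)) into a, now (- ((a + a) + 0))
step 3: add_zero (→) rewrites ((a + a) + 0) into (a + a), reaching cost 6 (bound 6)

(- (a + a))   [cost 6]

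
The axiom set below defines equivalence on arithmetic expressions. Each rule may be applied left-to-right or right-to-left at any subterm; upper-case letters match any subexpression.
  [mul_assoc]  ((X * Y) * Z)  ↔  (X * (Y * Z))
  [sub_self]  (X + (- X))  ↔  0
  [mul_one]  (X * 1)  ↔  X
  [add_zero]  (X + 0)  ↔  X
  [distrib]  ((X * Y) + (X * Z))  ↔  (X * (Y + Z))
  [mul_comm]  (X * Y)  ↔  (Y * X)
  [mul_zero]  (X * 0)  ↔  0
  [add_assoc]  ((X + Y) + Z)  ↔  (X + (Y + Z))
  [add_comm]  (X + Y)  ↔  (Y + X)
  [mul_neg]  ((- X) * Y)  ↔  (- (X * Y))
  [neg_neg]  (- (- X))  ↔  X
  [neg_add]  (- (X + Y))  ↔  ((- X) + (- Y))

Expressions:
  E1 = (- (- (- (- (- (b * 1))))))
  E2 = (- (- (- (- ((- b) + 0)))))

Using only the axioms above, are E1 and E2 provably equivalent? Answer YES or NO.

step 1: neg_neg (→) rewrites (- (- (- (b * 1)))) into (- (b * 1)), now (- (- (- (b * 1))))
step 2: mul_one (→) rewrites (b * 1) into b, now (- (- (- b)))
step 3: add_zero (←) rewrites (- b) into ((- b) + 0), now (- (- ((- b) + 0)))
step 4: neg_neg (←) rewrites (- ((- b) + 0)) into (- (- (- ((- b) + 0)))), which is E2

YES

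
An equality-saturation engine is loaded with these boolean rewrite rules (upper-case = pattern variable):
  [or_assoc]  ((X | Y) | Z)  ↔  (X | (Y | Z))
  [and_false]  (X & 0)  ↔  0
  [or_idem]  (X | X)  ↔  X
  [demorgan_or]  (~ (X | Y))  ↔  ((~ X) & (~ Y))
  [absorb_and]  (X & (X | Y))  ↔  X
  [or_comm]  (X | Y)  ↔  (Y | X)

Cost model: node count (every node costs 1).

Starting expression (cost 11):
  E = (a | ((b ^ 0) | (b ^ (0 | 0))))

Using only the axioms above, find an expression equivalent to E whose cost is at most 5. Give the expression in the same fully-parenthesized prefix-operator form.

(1) (0 | 0)  =[or_idem →]=  0    ⊢ (a | ((b ^ 0) | (b ^ 0)))
(2) ((b ^ 0) | (b ^ 0))  =[or_idem →]=  (b ^ 0)    ⊢ cost 5, within 5

(a | (b ^ 0))   [cost 5]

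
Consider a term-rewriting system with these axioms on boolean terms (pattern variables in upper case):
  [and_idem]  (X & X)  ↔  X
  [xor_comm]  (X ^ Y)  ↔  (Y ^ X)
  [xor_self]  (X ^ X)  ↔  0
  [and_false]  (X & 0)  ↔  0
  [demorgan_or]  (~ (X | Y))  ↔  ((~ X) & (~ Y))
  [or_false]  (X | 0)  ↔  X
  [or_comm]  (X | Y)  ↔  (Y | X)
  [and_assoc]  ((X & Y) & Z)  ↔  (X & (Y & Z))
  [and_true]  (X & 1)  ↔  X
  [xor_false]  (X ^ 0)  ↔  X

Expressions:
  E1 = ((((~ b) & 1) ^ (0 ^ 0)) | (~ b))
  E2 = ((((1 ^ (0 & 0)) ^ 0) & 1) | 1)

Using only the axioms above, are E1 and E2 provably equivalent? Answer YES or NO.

The axioms are sound identities: if E1 ↔* E2 then E1 and E2 evaluate identically under any assignment.
Under b=1: E1 evaluates to 0, E2 to 1. Distinct ⇒ no rewrite sequence connects them.

NO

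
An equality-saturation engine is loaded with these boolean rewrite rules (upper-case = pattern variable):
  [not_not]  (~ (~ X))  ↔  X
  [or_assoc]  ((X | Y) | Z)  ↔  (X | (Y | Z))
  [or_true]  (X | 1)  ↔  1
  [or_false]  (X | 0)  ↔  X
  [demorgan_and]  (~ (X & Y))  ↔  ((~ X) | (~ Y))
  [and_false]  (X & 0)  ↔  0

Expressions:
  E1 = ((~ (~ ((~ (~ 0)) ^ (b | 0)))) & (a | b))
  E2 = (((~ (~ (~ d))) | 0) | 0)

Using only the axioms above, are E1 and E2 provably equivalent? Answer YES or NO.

NO

All listed rules preserve value, hence provable equivalence implies equal values everywhere; look for a separating assignment.
a=0, b=0, d=0 gives E1 ↦ 0, E2 ↦ 1; values differ ⇒ not provably equivalent.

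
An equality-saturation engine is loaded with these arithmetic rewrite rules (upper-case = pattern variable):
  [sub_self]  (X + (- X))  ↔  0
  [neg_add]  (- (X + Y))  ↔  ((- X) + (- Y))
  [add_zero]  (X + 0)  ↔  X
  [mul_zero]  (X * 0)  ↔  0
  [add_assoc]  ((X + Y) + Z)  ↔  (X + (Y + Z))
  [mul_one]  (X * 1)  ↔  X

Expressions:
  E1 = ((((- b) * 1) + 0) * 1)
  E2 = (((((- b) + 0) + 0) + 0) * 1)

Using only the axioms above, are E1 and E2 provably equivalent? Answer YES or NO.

YES

1. [add_zero →] (((- b) * 1) + 0)  →  ((- b) * 1);  E1 = (((- b) * 1) * 1)
2. [mul_one →] ((- b) * 1)  →  (- b);  E1 = ((- b) * 1)
3. [mul_one →] ((- b) * 1)  →  (- b)
4. [add_zero ←] (- b)  →  ((- b) + 0)
5. [mul_one ←] ((- b) + 0)  →  (((- b) + 0) * 1)
6. [add_zero ←] (- b)  →  ((- b) + 0);  E1 = ((((- b) + 0) + 0) * 1)
7. [add_zero ←] ((- b) + 0)  →  (((- b) + 0) + 0);  this is E2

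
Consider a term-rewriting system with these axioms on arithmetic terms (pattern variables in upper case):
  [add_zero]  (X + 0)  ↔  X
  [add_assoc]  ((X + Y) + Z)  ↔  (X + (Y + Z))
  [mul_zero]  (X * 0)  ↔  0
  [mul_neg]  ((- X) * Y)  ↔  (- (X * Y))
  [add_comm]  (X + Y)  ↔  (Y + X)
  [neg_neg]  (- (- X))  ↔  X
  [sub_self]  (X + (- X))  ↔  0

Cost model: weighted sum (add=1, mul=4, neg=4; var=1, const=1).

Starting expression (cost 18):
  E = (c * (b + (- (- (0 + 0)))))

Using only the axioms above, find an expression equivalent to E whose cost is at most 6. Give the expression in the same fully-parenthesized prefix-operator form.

(c * b)   [cost 6]

(1) (0 + 0)  =[add_zero →]=  0    ⊢ (c * (b + (- (- 0))))
(2) (- (- 0))  =[neg_neg →]=  0    ⊢ (c * (b + 0))
(3) (b + 0)  =[add_zero →]=  b    ⊢ cost 6, within 6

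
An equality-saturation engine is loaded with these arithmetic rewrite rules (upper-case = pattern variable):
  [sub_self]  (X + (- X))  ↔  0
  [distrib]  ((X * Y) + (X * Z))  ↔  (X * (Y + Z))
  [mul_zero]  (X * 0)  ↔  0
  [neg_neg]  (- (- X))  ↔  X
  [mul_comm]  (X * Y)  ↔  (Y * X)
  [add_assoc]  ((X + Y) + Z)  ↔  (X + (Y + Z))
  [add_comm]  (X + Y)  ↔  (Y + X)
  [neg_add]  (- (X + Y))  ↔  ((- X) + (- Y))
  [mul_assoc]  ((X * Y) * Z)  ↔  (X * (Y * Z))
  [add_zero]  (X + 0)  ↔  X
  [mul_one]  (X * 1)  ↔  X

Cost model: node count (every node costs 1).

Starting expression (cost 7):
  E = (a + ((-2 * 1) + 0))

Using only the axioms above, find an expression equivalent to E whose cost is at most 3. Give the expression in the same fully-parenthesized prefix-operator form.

1. [add_zero →] ((-2 * 1) + 0)  →  (-2 * 1);  E = (a + (-2 * 1))
2. [mul_one →] (-2 * 1)  →  -2;  cost 3 ≤ 3, done

(a + -2)   [cost 3]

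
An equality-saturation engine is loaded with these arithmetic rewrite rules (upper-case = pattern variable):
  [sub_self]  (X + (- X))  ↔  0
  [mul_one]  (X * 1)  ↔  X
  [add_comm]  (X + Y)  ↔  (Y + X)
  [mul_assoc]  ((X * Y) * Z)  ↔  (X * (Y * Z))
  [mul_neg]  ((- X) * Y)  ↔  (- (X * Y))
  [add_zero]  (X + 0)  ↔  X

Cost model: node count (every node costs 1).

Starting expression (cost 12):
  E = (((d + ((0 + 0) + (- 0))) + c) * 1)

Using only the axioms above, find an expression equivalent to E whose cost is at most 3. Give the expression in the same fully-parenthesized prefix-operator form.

1. [mul_one →] (((d + ((0 + 0) + (- 0))) + c) * 1)  →  ((d + ((0 + 0) + (- 0))) + c)
2. [add_zero →] (0 + 0)  →  0;  E = ((d + (0 + (- 0))) + c)
3. [sub_self →] (0 + (- 0))  →  0;  E = ((d + 0) + c)
4. [add_zero →] (d + 0)  →  d;  cost 3 ≤ 3, done

(d + c)   [cost 3]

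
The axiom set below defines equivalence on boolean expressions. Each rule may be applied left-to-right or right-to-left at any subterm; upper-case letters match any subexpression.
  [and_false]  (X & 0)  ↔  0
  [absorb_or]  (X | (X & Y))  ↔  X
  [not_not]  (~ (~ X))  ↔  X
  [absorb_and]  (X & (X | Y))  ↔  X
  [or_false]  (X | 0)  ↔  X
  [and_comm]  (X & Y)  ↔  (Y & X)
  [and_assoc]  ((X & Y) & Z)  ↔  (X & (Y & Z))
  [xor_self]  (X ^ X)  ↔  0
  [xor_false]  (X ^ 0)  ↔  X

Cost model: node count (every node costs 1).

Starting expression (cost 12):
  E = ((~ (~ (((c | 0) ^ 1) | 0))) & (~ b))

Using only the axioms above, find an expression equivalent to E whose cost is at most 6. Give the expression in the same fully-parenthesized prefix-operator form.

1. [or_false →] (((c | 0) ^ 1) | 0)  →  ((c | 0) ^ 1);  E = ((~ (~ ((c | 0) ^ 1))) & (~ b))
2. [or_false →] (c | 0)  →  c;  E = ((~ (~ (c ^ 1))) & (~ b))
3. [not_not →] (~ (~ (c ^ 1)))  →  (c ^ 1);  cost 6 ≤ 6, done

((c ^ 1) & (~ b))   [cost 6]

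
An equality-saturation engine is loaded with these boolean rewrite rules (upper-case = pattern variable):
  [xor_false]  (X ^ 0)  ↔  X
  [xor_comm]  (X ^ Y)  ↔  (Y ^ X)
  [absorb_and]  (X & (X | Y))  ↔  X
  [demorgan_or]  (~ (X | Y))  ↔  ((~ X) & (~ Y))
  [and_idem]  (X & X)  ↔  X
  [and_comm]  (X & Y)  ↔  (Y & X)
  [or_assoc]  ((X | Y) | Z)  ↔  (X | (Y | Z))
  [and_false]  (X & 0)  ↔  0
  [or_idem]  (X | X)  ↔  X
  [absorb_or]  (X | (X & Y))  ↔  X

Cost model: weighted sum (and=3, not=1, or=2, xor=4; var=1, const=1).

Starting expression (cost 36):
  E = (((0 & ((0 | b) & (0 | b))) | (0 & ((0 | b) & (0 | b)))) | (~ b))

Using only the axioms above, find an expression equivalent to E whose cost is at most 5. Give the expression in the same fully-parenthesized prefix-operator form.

(1) ((0 & ((0 | b) & (0 | b))) | (0 & ((0 | b) & (0 | b))))  =[or_idem →]=  (0 & ((0 | b) & (0 | b)))    ⊢ ((0 & ((0 | b) & (0 | b))) | (~ b))
(2) ((0 | b) & (0 | b))  =[and_idem →]=  (0 | b)    ⊢ ((0 & (0 | b)) | (~ b))
(3) (0 & (0 | b))  =[absorb_and →]=  0    ⊢ cost 5, within 5

(0 | (~ b))   [cost 5]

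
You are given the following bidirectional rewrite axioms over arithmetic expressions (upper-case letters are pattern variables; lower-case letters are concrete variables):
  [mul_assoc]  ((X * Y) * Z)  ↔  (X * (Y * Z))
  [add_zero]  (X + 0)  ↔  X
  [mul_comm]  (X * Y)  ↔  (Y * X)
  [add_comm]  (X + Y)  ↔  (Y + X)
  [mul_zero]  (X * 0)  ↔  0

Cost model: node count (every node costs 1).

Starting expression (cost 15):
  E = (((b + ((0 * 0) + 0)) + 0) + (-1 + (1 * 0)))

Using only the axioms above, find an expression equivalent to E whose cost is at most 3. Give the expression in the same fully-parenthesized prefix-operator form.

(b + -1)   [cost 3]

(1) ((b + ((0 * 0) + 0)) + 0)  =[add_zero →]=  (b + ((0 * 0) + 0))    ⊢ ((b + ((0 * 0) + 0)) + (-1 + (1 * 0)))
(2) (1 * 0)  =[mul_zero →]=  0    ⊢ ((b + ((0 * 0) + 0)) + (-1 + 0))
(3) ((0 * 0) + 0)  =[add_zero →]=  (0 * 0)    ⊢ ((b + (0 * 0)) + (-1 + 0))
(4) (0 * 0)  =[mul_zero →]=  0    ⊢ ((b + 0) + (-1 + 0))
(5) (-1 + 0)  =[add_zero →]=  -1    ⊢ ((b + 0) + -1)
(6) (b + 0)  =[add_zero →]=  b    ⊢ cost 3, within 3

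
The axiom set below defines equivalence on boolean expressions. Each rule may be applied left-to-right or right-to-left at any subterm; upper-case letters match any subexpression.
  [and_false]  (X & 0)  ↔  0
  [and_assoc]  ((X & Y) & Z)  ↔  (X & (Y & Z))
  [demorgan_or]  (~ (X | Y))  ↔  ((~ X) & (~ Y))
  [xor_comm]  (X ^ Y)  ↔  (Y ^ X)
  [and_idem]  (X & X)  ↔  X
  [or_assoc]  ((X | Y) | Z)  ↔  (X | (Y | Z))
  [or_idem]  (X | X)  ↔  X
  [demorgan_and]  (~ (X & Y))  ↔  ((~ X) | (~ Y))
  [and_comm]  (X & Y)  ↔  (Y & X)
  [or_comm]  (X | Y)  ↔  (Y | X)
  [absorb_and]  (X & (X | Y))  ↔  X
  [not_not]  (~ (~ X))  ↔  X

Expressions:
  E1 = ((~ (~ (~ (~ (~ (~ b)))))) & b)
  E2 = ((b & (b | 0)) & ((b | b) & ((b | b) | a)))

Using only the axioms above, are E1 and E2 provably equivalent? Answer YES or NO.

step 1: not_not (→) rewrites (~ (~ (~ (~ b)))) into (~ (~ b)), now ((~ (~ (~ (~ b)))) & b)
step 2: not_not (→) rewrites (~ (~ (~ (~ b)))) into (~ (~ b)), now ((~ (~ b)) & b)
step 3: not_not (→) rewrites (~ (~ b)) into b, now (b & b)
step 4: or_idem (←) rewrites b into (b | b), now (b & (b | b))
step 5: absorb_and (←) rewrites (b | b) into ((b | b) & ((b | b) | a)), now (b & ((b | b) & ((b | b) | a)))
step 6: absorb_and (←) rewrites b into (b & (b | 0)), which is E2

YES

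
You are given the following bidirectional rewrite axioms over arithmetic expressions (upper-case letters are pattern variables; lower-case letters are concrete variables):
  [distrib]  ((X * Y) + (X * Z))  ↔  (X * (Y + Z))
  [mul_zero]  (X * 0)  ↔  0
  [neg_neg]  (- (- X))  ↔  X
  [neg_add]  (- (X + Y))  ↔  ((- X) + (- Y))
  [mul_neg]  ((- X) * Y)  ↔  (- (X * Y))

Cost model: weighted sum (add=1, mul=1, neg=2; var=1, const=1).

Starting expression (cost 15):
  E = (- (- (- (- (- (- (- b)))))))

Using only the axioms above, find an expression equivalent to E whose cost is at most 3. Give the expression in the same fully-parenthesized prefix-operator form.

(1) (- (- (- (- b))))  =[neg_neg →]=  (- (- b))    ⊢ (- (- (- (- (- b)))))
(2) (- (- (- (- b))))  =[neg_neg →]=  (- (- b))    ⊢ (- (- (- b)))
(3) (- (- b))  =[neg_neg →]=  b    ⊢ cost 3, within 3

(- b)   [cost 3]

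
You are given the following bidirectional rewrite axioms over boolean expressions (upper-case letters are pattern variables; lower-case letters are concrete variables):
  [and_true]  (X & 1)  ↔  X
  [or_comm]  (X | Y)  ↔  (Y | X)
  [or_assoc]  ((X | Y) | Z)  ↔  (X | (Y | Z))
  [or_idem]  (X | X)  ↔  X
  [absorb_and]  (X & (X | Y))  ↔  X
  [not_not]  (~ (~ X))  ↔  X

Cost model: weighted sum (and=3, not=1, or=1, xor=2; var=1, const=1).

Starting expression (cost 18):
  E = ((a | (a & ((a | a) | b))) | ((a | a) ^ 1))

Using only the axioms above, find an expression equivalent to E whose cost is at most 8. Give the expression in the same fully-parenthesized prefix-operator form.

((a | a) | (a ^ 1))   [cost 8]

1. [or_idem →] (a | a)  →  a;  E = ((a | (a & ((a | a) | b))) | (a ^ 1))
2. [or_idem →] (a | a)  →  a;  E = ((a | (a & (a | b))) | (a ^ 1))
3. [absorb_and →] (a & (a | b))  →  a;  cost 8 ≤ 8, done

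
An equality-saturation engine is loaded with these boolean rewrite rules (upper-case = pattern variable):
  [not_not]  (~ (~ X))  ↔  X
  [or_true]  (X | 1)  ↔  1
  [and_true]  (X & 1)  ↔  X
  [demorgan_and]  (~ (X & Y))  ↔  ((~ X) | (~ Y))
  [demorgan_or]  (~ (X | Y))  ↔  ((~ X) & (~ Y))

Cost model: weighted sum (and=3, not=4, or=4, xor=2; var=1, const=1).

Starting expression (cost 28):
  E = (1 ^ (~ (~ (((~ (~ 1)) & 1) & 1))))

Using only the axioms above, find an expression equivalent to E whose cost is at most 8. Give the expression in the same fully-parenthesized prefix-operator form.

1. [and_true →] ((~ (~ 1)) & 1)  →  (~ (~ 1));  E = (1 ^ (~ (~ ((~ (~ 1)) & 1))))
2. [not_not →] (~ (~ 1))  →  1;  E = (1 ^ (~ (~ (1 & 1))))
3. [not_not →] (~ (~ (1 & 1)))  →  (1 & 1);  cost 8 ≤ 8, done

(1 ^ (1 & 1))   [cost 8]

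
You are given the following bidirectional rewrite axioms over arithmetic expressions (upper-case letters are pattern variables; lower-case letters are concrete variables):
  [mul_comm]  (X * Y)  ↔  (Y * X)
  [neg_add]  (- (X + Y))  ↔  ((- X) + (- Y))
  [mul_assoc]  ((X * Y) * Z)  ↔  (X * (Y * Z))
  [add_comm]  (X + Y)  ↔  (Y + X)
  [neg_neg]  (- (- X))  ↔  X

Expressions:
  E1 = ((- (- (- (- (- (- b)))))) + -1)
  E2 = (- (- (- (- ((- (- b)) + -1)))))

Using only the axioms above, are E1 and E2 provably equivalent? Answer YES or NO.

YES

(1) (- (- (- (- b))))  =[neg_neg →]=  (- (- b))    ⊢ ((- (- (- (- b)))) + -1)
(2) (- (- b))  =[neg_neg →]=  b    ⊢ ((- (- b)) + -1)
(3) ((- (- b)) + -1)  =[neg_neg ←]=  (- (- ((- (- b)) + -1)))
(4) (- (- ((- (- b)) + -1)))  =[neg_neg ←]=  (- (- (- (- ((- (- b)) + -1)))))    ⊢ E2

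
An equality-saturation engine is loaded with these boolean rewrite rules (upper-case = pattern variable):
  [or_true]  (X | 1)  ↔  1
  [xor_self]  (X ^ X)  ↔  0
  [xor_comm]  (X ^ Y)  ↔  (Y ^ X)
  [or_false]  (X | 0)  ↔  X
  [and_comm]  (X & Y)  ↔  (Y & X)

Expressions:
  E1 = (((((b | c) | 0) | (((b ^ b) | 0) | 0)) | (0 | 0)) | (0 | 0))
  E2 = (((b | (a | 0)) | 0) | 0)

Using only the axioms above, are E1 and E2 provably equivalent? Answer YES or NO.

NO

Every axiom is a valid identity, so a rewrite proof would force E1 and E2 to agree under every assignment.
At a=0, b=0, c=1: E1 = 1 but E2 = 0; they differ, so no derivation exists.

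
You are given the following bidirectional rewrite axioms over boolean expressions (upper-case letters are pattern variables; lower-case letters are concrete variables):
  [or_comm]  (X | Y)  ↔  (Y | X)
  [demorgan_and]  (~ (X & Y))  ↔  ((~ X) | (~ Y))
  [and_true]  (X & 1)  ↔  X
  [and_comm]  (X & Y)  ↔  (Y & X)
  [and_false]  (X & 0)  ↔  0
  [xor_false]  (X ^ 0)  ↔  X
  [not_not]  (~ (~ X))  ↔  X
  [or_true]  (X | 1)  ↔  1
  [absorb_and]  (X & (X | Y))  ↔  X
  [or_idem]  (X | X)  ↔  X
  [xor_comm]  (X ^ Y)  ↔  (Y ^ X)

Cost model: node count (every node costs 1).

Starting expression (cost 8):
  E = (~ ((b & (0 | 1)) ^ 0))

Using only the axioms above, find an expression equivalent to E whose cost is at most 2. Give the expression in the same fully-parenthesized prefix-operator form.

(1) (0 | 1)  =[or_true →]=  1    ⊢ (~ ((b & 1) ^ 0))
(2) ((b & 1) ^ 0)  =[xor_false →]=  (b & 1)    ⊢ (~ (b & 1))
(3) (b & 1)  =[and_true →]=  b    ⊢ cost 2, within 2

(~ b)   [cost 2]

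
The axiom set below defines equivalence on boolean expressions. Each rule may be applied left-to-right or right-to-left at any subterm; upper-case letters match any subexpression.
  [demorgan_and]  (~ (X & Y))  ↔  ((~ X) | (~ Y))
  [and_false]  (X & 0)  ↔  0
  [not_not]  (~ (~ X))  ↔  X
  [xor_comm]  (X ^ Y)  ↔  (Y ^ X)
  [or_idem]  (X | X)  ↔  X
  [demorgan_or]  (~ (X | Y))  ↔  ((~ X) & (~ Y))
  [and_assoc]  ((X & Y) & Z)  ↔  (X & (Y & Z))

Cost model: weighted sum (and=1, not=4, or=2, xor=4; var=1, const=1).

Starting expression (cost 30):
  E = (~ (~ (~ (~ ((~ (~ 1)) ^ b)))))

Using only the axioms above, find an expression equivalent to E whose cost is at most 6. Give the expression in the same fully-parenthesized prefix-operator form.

(1 ^ b)   [cost 6]

(1) (~ (~ 1))  =[not_not →]=  1    ⊢ (~ (~ (~ (~ (1 ^ b)))))
(2) (~ (~ (1 ^ b)))  =[not_not →]=  (1 ^ b)    ⊢ (~ (~ (1 ^ b)))
(3) (~ (~ (1 ^ b)))  =[not_not →]=  (1 ^ b)    ⊢ cost 6, within 6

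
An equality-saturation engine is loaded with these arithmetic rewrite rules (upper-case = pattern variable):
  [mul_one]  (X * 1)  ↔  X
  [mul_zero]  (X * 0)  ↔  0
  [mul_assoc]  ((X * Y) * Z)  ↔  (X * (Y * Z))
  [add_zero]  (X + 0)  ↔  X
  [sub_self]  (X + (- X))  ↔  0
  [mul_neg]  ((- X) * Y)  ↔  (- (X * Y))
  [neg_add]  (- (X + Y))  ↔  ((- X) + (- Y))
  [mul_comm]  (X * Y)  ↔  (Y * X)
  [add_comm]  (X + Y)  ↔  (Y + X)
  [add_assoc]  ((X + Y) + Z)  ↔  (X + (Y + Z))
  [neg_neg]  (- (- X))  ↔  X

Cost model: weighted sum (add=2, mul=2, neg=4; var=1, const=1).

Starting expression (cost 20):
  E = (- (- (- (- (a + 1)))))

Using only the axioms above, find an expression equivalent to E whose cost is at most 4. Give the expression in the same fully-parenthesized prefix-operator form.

(1) (- (- (- (a + 1))))  =[neg_neg →]=  (- (a + 1))    ⊢ (- (- (a + 1)))
(2) (a + 1)  =[add_comm →]=  (1 + a)    ⊢ (- (- (1 + a)))
(3) (- (- (1 + a)))  =[neg_neg →]=  (1 + a)    ⊢ cost 4, within 4

(1 + a)   [cost 4]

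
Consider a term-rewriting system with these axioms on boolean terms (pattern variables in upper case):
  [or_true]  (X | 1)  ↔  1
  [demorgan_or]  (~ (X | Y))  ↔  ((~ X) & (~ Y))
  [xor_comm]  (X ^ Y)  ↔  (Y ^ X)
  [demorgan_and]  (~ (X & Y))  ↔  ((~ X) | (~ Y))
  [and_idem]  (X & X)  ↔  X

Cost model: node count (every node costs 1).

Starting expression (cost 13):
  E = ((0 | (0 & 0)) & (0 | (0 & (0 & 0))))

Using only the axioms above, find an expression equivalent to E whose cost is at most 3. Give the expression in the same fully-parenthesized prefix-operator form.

(0 | 0)   [cost 3]

step 1: and_idem (→) rewrites (0 & 0) into 0, now ((0 | (0 & 0)) & (0 | (0 & 0)))
step 2: and_idem (→) rewrites ((0 | (0 & 0)) & (0 | (0 & 0))) into (0 | (0 & 0))
step 3: and_idem (→) rewrites (0 & 0) into 0, reaching cost 3 (bound 3)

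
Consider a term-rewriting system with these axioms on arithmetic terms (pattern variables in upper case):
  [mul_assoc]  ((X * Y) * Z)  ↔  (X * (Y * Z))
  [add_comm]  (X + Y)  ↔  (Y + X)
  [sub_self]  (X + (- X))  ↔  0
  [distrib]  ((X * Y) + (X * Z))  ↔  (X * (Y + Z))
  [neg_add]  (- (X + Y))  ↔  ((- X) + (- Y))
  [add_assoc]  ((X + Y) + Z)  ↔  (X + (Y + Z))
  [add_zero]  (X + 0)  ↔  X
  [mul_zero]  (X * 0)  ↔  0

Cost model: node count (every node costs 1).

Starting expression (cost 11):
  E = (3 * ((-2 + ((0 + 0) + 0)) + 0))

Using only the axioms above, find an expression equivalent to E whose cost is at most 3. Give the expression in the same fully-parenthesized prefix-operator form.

(3 * -2)   [cost 3]

(1) ((0 + 0) + 0)  =[add_zero →]=  (0 + 0)    ⊢ (3 * ((-2 + (0 + 0)) + 0))
(2) (0 + 0)  =[add_zero →]=  0    ⊢ (3 * ((-2 + 0) + 0))
(3) ((-2 + 0) + 0)  =[add_zero →]=  (-2 + 0)    ⊢ (3 * (-2 + 0))
(4) (-2 + 0)  =[add_zero →]=  -2    ⊢ cost 3, within 3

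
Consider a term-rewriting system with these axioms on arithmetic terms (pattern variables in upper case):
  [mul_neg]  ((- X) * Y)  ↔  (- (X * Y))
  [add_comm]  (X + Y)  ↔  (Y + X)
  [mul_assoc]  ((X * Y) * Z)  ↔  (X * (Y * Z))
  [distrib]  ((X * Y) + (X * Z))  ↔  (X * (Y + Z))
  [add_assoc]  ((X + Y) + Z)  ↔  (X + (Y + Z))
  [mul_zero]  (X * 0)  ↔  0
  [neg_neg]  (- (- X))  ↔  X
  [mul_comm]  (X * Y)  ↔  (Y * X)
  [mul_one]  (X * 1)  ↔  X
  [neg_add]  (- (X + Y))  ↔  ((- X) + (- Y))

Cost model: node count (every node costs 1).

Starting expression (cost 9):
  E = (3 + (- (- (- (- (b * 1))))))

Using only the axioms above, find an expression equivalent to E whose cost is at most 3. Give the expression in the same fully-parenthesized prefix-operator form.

(3 + b)   [cost 3]

1. [mul_one →] (b * 1)  →  b;  E = (3 + (- (- (- (- b)))))
2. [neg_neg →] (- (- (- (- b))))  →  (- (- b));  E = (3 + (- (- b)))
3. [neg_neg →] (- (- b))  →  b;  cost 3 ≤ 3, done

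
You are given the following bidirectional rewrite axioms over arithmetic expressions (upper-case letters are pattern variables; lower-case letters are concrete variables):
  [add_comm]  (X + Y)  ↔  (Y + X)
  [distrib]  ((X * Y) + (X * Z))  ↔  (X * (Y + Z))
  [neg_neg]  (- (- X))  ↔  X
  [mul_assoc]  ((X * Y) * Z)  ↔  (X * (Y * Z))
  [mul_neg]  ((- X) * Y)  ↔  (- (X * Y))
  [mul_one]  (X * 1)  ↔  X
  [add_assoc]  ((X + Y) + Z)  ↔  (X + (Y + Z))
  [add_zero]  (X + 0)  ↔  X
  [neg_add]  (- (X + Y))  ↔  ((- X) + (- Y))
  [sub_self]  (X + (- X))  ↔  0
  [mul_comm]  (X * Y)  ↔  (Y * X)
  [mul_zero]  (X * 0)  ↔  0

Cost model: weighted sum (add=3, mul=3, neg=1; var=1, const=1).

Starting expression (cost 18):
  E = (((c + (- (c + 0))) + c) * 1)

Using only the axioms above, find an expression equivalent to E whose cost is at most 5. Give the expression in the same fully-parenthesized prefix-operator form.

(0 + c)   [cost 5]

(1) (c + 0)  =[add_zero →]=  c    ⊢ (((c + (- c)) + c) * 1)
(2) (c + (- c))  =[sub_self →]=  0    ⊢ ((0 + c) * 1)
(3) ((0 + c) * 1)  =[mul_one →]=  (0 + c)    ⊢ cost 5, within 5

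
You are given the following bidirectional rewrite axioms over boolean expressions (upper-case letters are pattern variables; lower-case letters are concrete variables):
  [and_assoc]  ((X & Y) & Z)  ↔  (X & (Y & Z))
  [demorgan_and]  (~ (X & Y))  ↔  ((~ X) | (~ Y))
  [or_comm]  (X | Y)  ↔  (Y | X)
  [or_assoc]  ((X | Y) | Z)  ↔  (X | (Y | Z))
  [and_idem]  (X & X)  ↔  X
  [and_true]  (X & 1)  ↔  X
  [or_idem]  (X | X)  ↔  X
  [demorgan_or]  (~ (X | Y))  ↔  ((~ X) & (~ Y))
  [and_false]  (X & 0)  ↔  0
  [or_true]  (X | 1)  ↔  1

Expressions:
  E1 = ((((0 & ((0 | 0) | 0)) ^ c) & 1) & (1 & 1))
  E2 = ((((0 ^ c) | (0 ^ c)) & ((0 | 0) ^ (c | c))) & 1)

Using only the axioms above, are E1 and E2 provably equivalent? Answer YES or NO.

YES

1. [and_assoc →] ((((0 & ((0 | 0) | 0)) ^ c) & 1) & (1 & 1))  →  (((0 & ((0 | 0) | 0)) ^ c) & (1 & (1 & 1)))
2. [and_idem →] (1 & 1)  →  1;  E1 = (((0 & ((0 | 0) | 0)) ^ c) & (1 & 1))
3. [and_idem →] (1 & 1)  →  1;  E1 = (((0 & ((0 | 0) | 0)) ^ c) & 1)
4. [or_idem →] (0 | 0)  →  0;  E1 = (((0 & (0 | 0)) ^ c) & 1)
5. [or_idem →] (0 | 0)  →  0;  E1 = (((0 & 0) ^ c) & 1)
6. [and_true →] (((0 & 0) ^ c) & 1)  →  ((0 & 0) ^ c)
7. [and_idem →] (0 & 0)  →  0;  E1 = (0 ^ c)
8. [and_idem ←] (0 ^ c)  →  ((0 ^ c) & (0 ^ c))
9. [or_idem ←] (0 ^ c)  →  ((0 ^ c) | (0 ^ c));  E1 = (((0 ^ c) | (0 ^ c)) & (0 ^ c))
10. [or_idem ←] c  →  (c | c);  E1 = (((0 ^ c) | (0 ^ c)) & (0 ^ (c | c)))
11. [or_idem ←] 0  →  (0 | 0);  E1 = (((0 ^ c) | (0 ^ c)) & ((0 | 0) ^ (c | c)))
12. [and_true ←] (((0 ^ c) | (0 ^ c)) & ((0 | 0) ^ (c | c)))  →  ((((0 ^ c) | (0 ^ c)) & ((0 | 0) ^ (c | c))) & 1);  this is E2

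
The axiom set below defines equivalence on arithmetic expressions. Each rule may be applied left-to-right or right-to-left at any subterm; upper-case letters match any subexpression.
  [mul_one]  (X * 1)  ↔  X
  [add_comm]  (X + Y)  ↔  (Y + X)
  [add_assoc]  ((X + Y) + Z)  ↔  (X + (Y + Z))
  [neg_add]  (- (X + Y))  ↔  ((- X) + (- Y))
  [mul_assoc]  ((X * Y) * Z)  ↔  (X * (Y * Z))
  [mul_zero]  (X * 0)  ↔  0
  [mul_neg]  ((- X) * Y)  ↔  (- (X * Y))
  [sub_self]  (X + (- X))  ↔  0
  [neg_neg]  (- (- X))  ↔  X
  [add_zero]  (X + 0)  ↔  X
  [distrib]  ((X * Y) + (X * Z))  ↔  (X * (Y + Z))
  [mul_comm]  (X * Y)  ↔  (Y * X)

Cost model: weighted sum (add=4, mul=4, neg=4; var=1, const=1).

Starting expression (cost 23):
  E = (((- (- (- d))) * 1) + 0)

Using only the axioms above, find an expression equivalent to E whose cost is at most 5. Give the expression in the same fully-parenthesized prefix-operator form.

(- d)   [cost 5]

(1) (((- (- (- d))) * 1) + 0)  =[add_zero →]=  ((- (- (- d))) * 1)
(2) ((- (- (- d))) * 1)  =[mul_one →]=  (- (- (- d)))
(3) (- (- d))  =[neg_neg →]=  d    ⊢ cost 5, within 5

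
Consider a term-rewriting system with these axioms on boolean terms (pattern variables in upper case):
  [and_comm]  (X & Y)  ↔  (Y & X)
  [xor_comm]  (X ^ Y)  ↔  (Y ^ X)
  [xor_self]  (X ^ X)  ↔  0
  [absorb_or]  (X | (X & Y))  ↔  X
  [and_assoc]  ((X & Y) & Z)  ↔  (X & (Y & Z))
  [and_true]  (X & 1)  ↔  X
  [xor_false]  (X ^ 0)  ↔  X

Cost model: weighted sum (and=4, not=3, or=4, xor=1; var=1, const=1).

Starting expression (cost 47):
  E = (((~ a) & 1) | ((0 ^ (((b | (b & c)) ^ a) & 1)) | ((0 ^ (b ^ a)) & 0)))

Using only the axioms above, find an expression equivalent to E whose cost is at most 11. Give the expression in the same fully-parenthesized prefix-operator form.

step 1: absorb_or (→) rewrites (b | (b & c)) into b, now (((~ a) & 1) | ((0 ^ ((b ^ a) & 1)) | ((0 ^ (b ^ a)) & 0)))
step 2: and_true (→) rewrites ((b ^ a) & 1) into (b ^ a), now (((~ a) & 1) | ((0 ^ (b ^ a)) | ((0 ^ (b ^ a)) & 0)))
step 3: and_true (→) rewrites ((~ a) & 1) into (~ a), now ((~ a) | ((0 ^ (b ^ a)) | ((0 ^ (b ^ a)) & 0)))
step 4: absorb_or (→) rewrites ((0 ^ (b ^ a)) | ((0 ^ (b ^ a)) & 0)) into (0 ^ (b ^ a)), now ((~ a) | (0 ^ (b ^ a)))
step 5: xor_comm (→) rewrites (0 ^ (b ^ a)) into ((b ^ a) ^ 0), now ((~ a) | ((b ^ a) ^ 0))
step 6: xor_false (→) rewrites ((b ^ a) ^ 0) into (b ^ a), reaching cost 11 (bound 11)

((~ a) | (b ^ a))   [cost 11]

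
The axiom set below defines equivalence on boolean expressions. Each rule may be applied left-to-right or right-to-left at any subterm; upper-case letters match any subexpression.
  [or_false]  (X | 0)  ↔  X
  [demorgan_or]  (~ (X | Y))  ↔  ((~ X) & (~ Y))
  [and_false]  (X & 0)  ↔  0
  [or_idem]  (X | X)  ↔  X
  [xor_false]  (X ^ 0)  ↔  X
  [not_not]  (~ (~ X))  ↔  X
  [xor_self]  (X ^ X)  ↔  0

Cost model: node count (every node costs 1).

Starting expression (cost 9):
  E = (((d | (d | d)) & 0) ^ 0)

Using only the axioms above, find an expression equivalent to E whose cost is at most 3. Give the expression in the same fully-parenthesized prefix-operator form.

(1) (d | d)  =[or_idem →]=  d    ⊢ (((d | d) & 0) ^ 0)
(2) (((d | d) & 0) ^ 0)  =[xor_false →]=  ((d | d) & 0)
(3) (d | d)  =[or_idem →]=  d    ⊢ cost 3, within 3

(d & 0)   [cost 3]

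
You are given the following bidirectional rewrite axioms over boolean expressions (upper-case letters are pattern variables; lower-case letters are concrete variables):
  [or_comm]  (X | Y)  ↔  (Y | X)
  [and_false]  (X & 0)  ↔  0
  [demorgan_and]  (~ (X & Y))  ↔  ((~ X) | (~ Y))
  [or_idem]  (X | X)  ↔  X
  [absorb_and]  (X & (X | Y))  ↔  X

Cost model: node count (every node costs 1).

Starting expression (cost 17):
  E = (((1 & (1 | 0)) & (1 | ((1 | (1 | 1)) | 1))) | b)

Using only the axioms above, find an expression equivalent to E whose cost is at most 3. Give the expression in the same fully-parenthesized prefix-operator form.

(1 | b)   [cost 3]

1. [or_idem →] (1 | 1)  →  1;  E = (((1 & (1 | 0)) & (1 | ((1 | 1) | 1))) | b)
2. [absorb_and →] (1 & (1 | 0))  →  1;  E = ((1 & (1 | ((1 | 1) | 1))) | b)
3. [or_idem →] (1 | 1)  →  1;  E = ((1 & (1 | (1 | 1))) | b)
4. [or_idem →] (1 | 1)  →  1;  E = ((1 & (1 | 1)) | b)
5. [absorb_and →] (1 & (1 | 1))  →  1;  cost 3 ≤ 3, done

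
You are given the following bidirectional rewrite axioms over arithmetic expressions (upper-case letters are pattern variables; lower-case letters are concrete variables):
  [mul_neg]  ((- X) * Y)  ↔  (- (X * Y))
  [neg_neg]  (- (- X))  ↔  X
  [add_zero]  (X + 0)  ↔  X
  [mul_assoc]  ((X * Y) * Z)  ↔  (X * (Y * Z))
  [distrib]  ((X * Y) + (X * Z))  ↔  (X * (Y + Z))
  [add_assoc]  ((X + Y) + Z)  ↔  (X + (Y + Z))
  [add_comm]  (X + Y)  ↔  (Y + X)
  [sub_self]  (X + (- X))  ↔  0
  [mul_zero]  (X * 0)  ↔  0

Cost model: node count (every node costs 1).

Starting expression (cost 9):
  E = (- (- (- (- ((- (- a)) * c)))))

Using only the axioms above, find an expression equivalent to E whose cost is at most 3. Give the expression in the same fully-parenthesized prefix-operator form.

(a * c)   [cost 3]

(1) (- (- (- ((- (- a)) * c))))  =[neg_neg →]=  (- ((- (- a)) * c))    ⊢ (- (- ((- (- a)) * c)))
(2) (- (- ((- (- a)) * c)))  =[neg_neg →]=  ((- (- a)) * c)
(3) (- (- a))  =[neg_neg →]=  a    ⊢ cost 3, within 3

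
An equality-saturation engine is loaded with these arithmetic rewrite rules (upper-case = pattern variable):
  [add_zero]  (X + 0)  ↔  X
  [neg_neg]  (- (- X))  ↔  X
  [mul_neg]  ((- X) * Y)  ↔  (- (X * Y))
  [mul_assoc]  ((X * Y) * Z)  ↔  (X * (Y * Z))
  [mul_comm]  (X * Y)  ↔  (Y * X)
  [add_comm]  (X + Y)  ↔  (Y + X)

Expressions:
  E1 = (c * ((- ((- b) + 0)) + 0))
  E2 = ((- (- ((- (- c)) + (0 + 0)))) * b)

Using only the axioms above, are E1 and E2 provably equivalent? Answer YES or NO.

1. [add_zero →] ((- b) + 0)  →  (- b);  E1 = (c * ((- (- b)) + 0))
2. [add_zero →] ((- (- b)) + 0)  →  (- (- b));  E1 = (c * (- (- b)))
3. [neg_neg →] (- (- b))  →  b;  E1 = (c * b)
4. [add_zero ←] c  →  (c + 0);  E1 = ((c + 0) * b)
5. [neg_neg ←] (c + 0)  →  (- (- (c + 0)));  E1 = ((- (- (c + 0))) * b)
6. [add_zero ←] 0  →  (0 + 0);  E1 = ((- (- (c + (0 + 0)))) * b)
7. [neg_neg ←] c  →  (- (- c));  this is E2

YES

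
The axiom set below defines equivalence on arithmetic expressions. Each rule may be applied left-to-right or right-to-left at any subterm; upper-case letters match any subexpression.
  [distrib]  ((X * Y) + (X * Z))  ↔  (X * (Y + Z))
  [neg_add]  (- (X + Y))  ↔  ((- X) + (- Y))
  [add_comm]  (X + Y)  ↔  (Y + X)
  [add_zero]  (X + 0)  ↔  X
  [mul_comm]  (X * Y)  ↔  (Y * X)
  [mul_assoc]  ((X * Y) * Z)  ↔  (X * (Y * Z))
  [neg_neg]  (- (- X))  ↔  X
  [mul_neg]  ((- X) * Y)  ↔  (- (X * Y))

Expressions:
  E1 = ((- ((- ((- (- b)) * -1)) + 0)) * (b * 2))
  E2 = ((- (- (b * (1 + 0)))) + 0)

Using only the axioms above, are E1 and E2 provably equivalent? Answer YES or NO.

NO

Every axiom is a valid identity, so a rewrite proof would force E1 and E2 to agree under every assignment.
At b=1: E1 = -2 but E2 = 1; they differ, so no derivation exists.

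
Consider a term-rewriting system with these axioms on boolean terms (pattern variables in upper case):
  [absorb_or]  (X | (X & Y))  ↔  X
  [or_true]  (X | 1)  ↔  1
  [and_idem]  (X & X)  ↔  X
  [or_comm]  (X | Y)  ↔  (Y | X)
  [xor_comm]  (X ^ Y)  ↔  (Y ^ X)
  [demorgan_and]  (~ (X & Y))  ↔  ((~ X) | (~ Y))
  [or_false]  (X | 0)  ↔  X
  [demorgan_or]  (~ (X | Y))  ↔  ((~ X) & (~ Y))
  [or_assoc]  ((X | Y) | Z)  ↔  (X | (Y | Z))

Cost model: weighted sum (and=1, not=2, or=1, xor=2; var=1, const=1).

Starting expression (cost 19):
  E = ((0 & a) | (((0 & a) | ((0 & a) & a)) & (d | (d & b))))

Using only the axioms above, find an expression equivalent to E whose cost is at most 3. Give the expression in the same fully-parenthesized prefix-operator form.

step 1: absorb_or (→) rewrites ((0 & a) | ((0 & a) & a)) into (0 & a), now ((0 & a) | ((0 & a) & (d | (d & b))))
step 2: absorb_or (→) rewrites (d | (d & b)) into d, now ((0 & a) | ((0 & a) & d))
step 3: absorb_or (→) rewrites ((0 & a) | ((0 & a) & d)) into (0 & a), reaching cost 3 (bound 3)

(0 & a)   [cost 3]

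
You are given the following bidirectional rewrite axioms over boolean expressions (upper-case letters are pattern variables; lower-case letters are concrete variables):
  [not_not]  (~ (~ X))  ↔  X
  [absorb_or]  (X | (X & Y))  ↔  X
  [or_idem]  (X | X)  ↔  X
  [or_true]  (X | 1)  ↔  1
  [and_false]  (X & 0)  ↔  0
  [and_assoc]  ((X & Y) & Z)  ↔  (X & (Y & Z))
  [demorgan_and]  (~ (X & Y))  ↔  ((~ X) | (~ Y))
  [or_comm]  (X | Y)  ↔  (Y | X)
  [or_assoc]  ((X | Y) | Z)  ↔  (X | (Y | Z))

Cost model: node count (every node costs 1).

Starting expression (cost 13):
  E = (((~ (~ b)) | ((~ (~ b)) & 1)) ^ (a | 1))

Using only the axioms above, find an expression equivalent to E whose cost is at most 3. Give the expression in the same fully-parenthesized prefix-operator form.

(b ^ 1)   [cost 3]

1. [absorb_or →] ((~ (~ b)) | ((~ (~ b)) & 1))  →  (~ (~ b));  E = ((~ (~ b)) ^ (a | 1))
2. [or_true →] (a | 1)  →  1;  E = ((~ (~ b)) ^ 1)
3. [not_not →] (~ (~ b))  →  b;  cost 3 ≤ 3, done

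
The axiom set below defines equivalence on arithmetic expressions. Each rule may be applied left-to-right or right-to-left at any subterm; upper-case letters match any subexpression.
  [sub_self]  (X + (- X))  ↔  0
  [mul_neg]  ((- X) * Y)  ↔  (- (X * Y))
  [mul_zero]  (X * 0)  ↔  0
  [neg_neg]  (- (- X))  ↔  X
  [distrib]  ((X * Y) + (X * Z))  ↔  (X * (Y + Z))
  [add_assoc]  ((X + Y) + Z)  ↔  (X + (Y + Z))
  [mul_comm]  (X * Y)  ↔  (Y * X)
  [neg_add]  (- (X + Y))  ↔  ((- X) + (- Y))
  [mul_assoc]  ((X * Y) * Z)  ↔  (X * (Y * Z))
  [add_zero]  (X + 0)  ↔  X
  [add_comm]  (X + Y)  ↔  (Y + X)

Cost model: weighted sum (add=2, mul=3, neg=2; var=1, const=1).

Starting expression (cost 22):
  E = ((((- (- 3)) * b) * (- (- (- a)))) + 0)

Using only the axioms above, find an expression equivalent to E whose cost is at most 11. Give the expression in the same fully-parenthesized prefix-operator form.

((3 * b) * (- a))   [cost 11]

(1) (- (- a))  =[neg_neg →]=  a    ⊢ ((((- (- 3)) * b) * (- a)) + 0)
(2) (- (- 3))  =[neg_neg →]=  3    ⊢ (((3 * b) * (- a)) + 0)
(3) (((3 * b) * (- a)) + 0)  =[add_zero →]=  ((3 * b) * (- a))    ⊢ cost 11, within 11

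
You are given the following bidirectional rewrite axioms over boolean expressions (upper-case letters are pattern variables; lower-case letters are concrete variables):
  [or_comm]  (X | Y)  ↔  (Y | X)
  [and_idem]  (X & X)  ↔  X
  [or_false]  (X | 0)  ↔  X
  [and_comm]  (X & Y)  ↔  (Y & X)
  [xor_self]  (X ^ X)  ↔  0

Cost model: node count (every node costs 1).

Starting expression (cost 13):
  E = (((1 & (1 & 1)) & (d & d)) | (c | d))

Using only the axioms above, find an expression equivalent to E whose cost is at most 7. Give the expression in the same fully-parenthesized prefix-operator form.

step 1: and_idem (→) rewrites (1 & 1) into 1, now (((1 & 1) & (d & d)) | (c | d))
step 2: and_idem (→) rewrites (1 & 1) into 1, now ((1 & (d & d)) | (c | d))
step 3: and_idem (→) rewrites (d & d) into d, reaching cost 7 (bound 7)

((1 & d) | (c | d))   [cost 7]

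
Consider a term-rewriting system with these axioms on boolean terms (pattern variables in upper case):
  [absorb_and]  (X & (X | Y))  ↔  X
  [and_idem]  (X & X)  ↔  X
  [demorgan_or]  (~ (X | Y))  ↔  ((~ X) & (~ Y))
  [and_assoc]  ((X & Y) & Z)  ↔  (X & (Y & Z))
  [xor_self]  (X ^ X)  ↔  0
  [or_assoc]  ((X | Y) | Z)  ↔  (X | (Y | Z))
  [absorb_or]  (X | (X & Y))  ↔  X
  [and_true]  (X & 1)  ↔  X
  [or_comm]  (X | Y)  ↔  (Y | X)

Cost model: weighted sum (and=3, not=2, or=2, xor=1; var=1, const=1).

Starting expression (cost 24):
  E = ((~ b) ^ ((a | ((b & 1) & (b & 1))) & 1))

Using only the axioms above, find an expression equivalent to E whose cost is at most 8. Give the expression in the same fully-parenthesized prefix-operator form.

(1) ((b & 1) & (b & 1))  =[and_idem →]=  (b & 1)    ⊢ ((~ b) ^ ((a | (b & 1)) & 1))
(2) (b & 1)  =[and_true →]=  b    ⊢ ((~ b) ^ ((a | b) & 1))
(3) ((a | b) & 1)  =[and_true →]=  (a | b)    ⊢ cost 8, within 8

((~ b) ^ (a | b))   [cost 8]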